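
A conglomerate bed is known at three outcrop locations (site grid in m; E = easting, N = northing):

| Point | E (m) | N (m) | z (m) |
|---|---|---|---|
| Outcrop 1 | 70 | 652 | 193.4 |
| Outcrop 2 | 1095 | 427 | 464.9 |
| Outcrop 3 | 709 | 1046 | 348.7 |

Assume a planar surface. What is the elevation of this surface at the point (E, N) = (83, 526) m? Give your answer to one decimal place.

Let the plane be z = a·E + b·N + c.
Outcrop 2−Outcrop 1: 1025a − 225b = 271.5;  Outcrop 3−Outcrop 1: 639a + 394b = 155.3.
Solving gives a = 0.259144, b = −0.026124.
Then c = 193.4 − a·70 − b·652 = 192.29.
At (83, 526): z = 21.5 − 13.7 + 192.29 = 200.1 m.

200.1 m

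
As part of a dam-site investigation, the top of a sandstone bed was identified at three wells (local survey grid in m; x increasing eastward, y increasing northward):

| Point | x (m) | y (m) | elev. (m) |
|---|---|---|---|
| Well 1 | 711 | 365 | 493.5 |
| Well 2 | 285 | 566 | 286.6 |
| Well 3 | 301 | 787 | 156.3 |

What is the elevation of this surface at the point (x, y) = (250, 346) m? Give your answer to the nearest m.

412 m

Two edge vectors: Well 1→Well 2 = (-426, 201, -206.9), Well 1→Well 3 = (-410, 422, -337.2).
Normal n = (Well 1→Well 2) × (Well 1→Well 3) = (19534.6, -58818.2, -97362).
So ∂z/∂x = −n_x/n_z = 0.20064 and ∂z/∂y = −n_y/n_z = −0.60412.
Intercept c from Well 1: 493.5 − 142.65 + 220.50 = 571.35.
At (250, 346): z = 50.2 − 209.0 + 571.35 = 412.5 m.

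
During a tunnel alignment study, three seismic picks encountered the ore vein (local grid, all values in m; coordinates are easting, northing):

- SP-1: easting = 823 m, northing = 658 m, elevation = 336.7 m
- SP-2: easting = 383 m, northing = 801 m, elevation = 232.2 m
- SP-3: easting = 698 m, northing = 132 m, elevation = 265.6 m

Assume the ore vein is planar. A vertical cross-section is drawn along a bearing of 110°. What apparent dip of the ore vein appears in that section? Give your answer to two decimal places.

Two edge vectors: SP-1→SP-2 = (-440, 143, -104.5), SP-1→SP-3 = (-125, -526, -71.1).
Normal n = (SP-1→SP-2) × (SP-1→SP-3) = (-65134.3, -18221.5, 249315).
So ∂z/∂easting = −n_x/n_z = 0.26125 and ∂z/∂northing = −n_y/n_z = 0.07309.
Unit vector along 110° is (sin 110°, cos 110°) = (0.9397, -0.3420).
Slope in that direction = a·(0.9397) + b·(-0.3420) = 0.22050.
Apparent dip = arctan|0.22050| = 12.43° (true dip is 15.2°, so apparent ≤ true as expected).

12.43°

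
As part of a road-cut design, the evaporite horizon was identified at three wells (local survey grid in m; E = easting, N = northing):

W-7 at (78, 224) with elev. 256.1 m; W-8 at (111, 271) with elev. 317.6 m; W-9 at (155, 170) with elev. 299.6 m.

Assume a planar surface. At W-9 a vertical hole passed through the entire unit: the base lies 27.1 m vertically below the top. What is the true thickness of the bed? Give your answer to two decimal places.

17.64 m

Two edge vectors: W-7→W-8 = (33, 47, 61.5), W-7→W-9 = (77, -54, 43.5).
Normal n = (W-7→W-8) × (W-7→W-9) = (5365.5, 3300, -5401).
So ∂z/∂E = −n_x/n_z = 0.99343 and ∂z/∂N = −n_y/n_z = 0.61100.
|∇z| = √(a²+b²) = 1.16628, so dip δ = arctan(1.16628) = 49.39°.
True thickness = vertical thickness × cos δ = 27.1 × cos 49.39° = 17.64 m.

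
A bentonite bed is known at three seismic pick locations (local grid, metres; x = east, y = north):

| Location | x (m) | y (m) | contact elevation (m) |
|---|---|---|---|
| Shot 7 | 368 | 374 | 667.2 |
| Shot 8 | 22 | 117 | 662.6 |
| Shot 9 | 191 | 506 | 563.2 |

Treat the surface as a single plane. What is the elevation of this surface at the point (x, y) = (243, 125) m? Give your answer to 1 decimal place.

Let the plane be z = a·x + b·y + c.
Shot 8−Shot 7: −346a − 257b = −4.6;  Shot 9−Shot 7: −177a + 132b = −104.
Solving gives a = 0.29986, b = −0.38580.
Then c = 667.2 − a·368 − b·374 = 701.14.
At (243, 125): z = 72.9 − 48.2 + 701.14 = 725.8 m.

725.8 m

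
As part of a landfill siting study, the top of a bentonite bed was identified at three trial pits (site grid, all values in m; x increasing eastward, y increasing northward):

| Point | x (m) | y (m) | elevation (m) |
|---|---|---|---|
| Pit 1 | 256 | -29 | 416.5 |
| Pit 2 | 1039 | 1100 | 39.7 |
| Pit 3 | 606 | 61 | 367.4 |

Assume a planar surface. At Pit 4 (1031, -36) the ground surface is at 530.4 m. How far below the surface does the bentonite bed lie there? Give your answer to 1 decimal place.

Two edge vectors: Pit 1→Pit 2 = (783, 1129, -376.8), Pit 1→Pit 3 = (350, 90, -49.1).
Normal n = (Pit 1→Pit 2) × (Pit 1→Pit 3) = (-21521.9, -93434.7, -324680).
So ∂z/∂x = −n_x/n_z = −0.066286 and ∂z/∂y = −n_y/n_z = −0.287775.
Intercept c from Pit 1: 416.5 + 16.97 − 8.35 = 425.12.
At (1031, -36): z_contact = −68.34 + 10.36 + 425.12 = 367.14 m.
Depth below ground = 530.4 − 367.14 = 163.3 m.

163.3 m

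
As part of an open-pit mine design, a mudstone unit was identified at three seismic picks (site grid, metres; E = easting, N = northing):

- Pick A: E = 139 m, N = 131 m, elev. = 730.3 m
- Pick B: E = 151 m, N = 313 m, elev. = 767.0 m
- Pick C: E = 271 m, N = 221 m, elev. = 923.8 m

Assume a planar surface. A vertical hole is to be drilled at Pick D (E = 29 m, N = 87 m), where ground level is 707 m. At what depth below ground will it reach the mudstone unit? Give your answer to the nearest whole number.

135 m

Let the plane be z = a·E + b·N + c.
Pick B−Pick A: 12a + 182b = 36.7;  Pick C−Pick A: 132a + 90b = 193.5.
Solving gives a = 1.39095, b = 0.10994.
Then c = 730.3 − a·139 − b·131 = 522.56.
At (29, 87): z_contact = 40.3 + 9.6 + 522.56 = 572.5 m.
Depth below ground = 707 − 572.5 = 135 m.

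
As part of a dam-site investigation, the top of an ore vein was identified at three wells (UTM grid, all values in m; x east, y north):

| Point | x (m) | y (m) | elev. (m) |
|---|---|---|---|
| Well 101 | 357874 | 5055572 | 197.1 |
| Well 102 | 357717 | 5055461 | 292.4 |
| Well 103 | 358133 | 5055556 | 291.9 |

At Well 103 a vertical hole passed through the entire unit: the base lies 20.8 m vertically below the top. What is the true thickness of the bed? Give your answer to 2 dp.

Two edge vectors: Well 101→Well 102 = (-157, -111, 95.3), Well 101→Well 103 = (259, -16, 94.8).
Normal n = (Well 101→Well 102) × (Well 101→Well 103) = (-8998, 39566.3, 31261).
So ∂z/∂x = −n_x/n_z = 0.28783 and ∂z/∂y = −n_y/n_z = −1.26568.
|∇z| = √(a²+b²) = 1.29799, so dip δ = arctan(1.29799) = 52.39°.
True thickness = vertical thickness × cos δ = 20.8 × cos 52.39° = 12.69 m.

12.69 m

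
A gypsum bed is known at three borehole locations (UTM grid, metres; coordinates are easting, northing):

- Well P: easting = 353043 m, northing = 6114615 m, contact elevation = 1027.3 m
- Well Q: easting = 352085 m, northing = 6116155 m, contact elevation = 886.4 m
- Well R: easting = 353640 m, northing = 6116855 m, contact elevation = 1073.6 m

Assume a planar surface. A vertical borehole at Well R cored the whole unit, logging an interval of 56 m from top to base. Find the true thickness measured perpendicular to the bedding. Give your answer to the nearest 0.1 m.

Two edge vectors: Well P→Well Q = (-958, 1540, -140.9), Well P→Well R = (597, 2240, 46.3).
Normal n = (Well P→Well Q) × (Well P→Well R) = (386918, -39761.9, -3065300).
So ∂z/∂easting = −n_x/n_z = 0.12623 and ∂z/∂northing = −n_y/n_z = −0.01297.
|∇z| = √(a²+b²) = 0.12689, so dip δ = arctan(0.12689) = 7.23°.
True thickness = vertical thickness × cos δ = 56 × cos 7.23° = 55.6 m.

55.6 m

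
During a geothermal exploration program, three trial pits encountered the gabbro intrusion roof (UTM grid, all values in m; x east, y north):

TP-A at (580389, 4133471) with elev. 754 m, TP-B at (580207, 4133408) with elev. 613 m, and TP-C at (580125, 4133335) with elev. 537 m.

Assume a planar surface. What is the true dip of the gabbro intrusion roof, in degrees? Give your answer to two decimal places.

36.25°

Let the plane be z = a·x + b·y + c.
TP-B−TP-A: −182a − 63b = −141;  TP-C−TP-A: −264a − 136b = −217.
Solving gives a = 0.67796, b = 0.27956.
Gradient magnitude |∇z| = √(a² + b²) = √(0.45962 + 0.07815) = 0.73333.
True dip = arctan(0.73333) = 36.25°, dipping toward WSW (azimuth ≈ 248°).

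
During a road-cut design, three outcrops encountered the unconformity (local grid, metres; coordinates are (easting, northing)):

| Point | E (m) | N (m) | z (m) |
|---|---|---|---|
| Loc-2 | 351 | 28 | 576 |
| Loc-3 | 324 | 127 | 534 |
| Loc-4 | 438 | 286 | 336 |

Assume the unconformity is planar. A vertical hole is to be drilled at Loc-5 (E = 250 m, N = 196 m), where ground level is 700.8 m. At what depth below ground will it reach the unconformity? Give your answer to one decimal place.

150.3 m

Two edge vectors: Loc-2→Loc-3 = (-27, 99, -42), Loc-2→Loc-4 = (87, 258, -240).
Normal n = (Loc-2→Loc-3) × (Loc-2→Loc-4) = (-12924, -10134, -15579).
So ∂z/∂E = −n_x/n_z = −0.82958 and ∂z/∂N = −n_y/n_z = −0.65049.
Intercept c from Loc-2: 576 + 291.18 + 18.21 = 885.40.
At (250, 196): z_contact = −207.39 − 127.50 + 885.40 = 550.50 m.
Depth below ground = 700.8 − 550.50 = 150.3 m.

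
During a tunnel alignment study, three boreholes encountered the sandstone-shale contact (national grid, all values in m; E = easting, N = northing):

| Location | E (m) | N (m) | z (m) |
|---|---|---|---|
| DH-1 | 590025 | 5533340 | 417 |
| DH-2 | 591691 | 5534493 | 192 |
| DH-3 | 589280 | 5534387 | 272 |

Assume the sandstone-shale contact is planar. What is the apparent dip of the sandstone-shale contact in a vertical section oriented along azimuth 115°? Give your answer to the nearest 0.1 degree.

2.4°

Let the plane be z = a·E + b·N + c.
DH-2−DH-1: 1666a + 1153b = −225;  DH-3−DH-1: −745a + 1047b = −145.
Solving gives a = −0.02627, b = −0.15718.
Unit vector along 115° is (sin 115°, cos 115°) = (0.9063, -0.4226).
Slope in that direction = a·(0.9063) + b·(-0.4226) = 0.04262.
Apparent dip = arctan|0.04262| = 2.4° (true dip is 9.1°, so apparent ≤ true as expected).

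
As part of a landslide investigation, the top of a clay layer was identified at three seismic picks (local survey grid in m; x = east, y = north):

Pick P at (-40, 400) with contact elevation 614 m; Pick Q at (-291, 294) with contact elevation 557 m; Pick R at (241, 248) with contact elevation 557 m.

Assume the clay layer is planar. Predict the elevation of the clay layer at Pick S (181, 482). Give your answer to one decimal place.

659.1 m

Two edge vectors: Pick P→Pick Q = (-251, -106, -57), Pick P→Pick R = (281, -152, -57).
Normal n = (Pick P→Pick Q) × (Pick P→Pick R) = (-2622, -30324, 67938).
So ∂z/∂x = −n_x/n_z = 0.03859 and ∂z/∂y = −n_y/n_z = 0.44635.
Intercept c from Pick P: 614 + 1.54 − 178.54 = 437.00.
At (181, 482): z = 7.0 + 215.1 + 437.00 = 659.1 m.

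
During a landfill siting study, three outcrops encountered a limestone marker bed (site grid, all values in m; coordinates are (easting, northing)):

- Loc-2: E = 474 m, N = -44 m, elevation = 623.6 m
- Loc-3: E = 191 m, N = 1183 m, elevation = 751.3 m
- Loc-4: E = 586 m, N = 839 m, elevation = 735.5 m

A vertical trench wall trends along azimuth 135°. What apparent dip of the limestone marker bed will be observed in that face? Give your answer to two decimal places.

2.24°

Let the plane be z = a·E + b·N + c.
Loc-3−Loc-2: −283a + 1227b = 127.7;  Loc-4−Loc-2: 112a + 883b = 111.9.
Solving gives a = 0.06337, b = 0.11869.
Unit vector along 135° is (sin 135°, cos 135°) = (0.7071, -0.7071).
Slope in that direction = a·(0.7071) + b·(-0.7071) = −0.03912.
Apparent dip = arctan|0.03912| = 2.24° (true dip is 7.7°, so apparent ≤ true as expected).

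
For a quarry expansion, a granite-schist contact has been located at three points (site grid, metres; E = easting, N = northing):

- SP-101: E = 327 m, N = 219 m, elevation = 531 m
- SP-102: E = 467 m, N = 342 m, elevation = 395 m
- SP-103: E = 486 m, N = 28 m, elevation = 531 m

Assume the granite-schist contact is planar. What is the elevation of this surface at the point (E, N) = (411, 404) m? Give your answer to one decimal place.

Two edge vectors: SP-101→SP-102 = (140, 123, -136), SP-101→SP-103 = (159, -191, 0).
Normal n = (SP-101→SP-102) × (SP-101→SP-103) = (-25976, -21624, -46297).
So ∂z/∂E = −n_x/n_z = −0.56107 and ∂z/∂N = −n_y/n_z = −0.46707.
Intercept c from SP-101: 531 + 183.47 + 102.29 = 816.76.
At (411, 404): z = −230.6 − 188.7 + 816.76 = 397.5 m.

397.5 m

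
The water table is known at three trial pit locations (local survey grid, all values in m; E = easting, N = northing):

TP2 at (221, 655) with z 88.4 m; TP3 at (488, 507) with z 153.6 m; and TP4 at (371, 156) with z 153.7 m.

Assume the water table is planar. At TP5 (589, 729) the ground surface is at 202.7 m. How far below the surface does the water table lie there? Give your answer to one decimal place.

Two edge vectors: TP2→TP3 = (267, -148, 65.2), TP2→TP4 = (150, -499, 65.3).
Normal n = (TP2→TP3) × (TP2→TP4) = (22870.4, -7655.1, -111033).
So ∂z/∂E = −n_x/n_z = 0.20598 and ∂z/∂N = −n_y/n_z = −0.06894.
Intercept c from TP2: 88.4 − 45.52 + 45.16 = 88.04.
At (589, 729): z_contact = 121.32 − 50.26 + 88.04 = 159.10 m.
Depth below ground = 202.7 − 159.10 = 43.6 m.

43.6 m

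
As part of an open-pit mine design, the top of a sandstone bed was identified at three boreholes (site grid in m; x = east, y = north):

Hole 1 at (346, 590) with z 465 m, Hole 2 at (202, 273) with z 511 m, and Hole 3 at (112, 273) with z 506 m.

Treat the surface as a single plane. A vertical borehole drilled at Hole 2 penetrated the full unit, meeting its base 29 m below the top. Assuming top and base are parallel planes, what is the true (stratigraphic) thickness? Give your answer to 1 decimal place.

Two edge vectors: Hole 1→Hole 2 = (-144, -317, 46), Hole 1→Hole 3 = (-234, -317, 41).
Normal n = (Hole 1→Hole 2) × (Hole 1→Hole 3) = (1585, -4860, -28530).
So ∂z/∂x = −n_x/n_z = 0.05556 and ∂z/∂y = −n_y/n_z = −0.17035.
|∇z| = √(a²+b²) = 0.17918, so dip δ = arctan(0.17918) = 10.16°.
True thickness = vertical thickness × cos δ = 29 × cos 10.16° = 28.5 m.

28.5 m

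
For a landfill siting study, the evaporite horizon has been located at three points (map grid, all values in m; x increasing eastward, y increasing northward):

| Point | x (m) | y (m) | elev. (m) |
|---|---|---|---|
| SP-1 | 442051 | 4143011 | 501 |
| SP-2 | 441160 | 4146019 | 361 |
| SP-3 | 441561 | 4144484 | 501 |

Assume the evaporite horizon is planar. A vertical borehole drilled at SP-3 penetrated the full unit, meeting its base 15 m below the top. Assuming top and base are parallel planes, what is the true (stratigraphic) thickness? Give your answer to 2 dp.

8.95 m

Two edge vectors: SP-1→SP-2 = (-891, 3008, -140), SP-1→SP-3 = (-490, 1473, 0).
Normal n = (SP-1→SP-2) × (SP-1→SP-3) = (206220, 68600, 161477).
So ∂z/∂x = −n_x/n_z = −1.27709 and ∂z/∂y = −n_y/n_z = −0.42483.
|∇z| = √(a²+b²) = 1.34589, so dip δ = arctan(1.34589) = 53.39°.
True thickness = vertical thickness × cos δ = 15 × cos 53.39° = 8.95 m.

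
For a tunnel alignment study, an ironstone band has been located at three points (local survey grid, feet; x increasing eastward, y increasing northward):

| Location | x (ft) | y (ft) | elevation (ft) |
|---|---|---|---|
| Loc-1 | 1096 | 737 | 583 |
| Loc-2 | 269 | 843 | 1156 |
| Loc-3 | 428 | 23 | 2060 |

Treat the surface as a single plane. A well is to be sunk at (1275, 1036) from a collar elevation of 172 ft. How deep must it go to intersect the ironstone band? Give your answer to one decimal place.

121.3 ft

Let the plane be z = a·x + b·y + c.
Loc-2−Loc-1: −827a + 106b = 573;  Loc-3−Loc-1: −668a − 714b = 1477.
Solving gives a = −0.855430, b = −1.268309.
Then c = 583 − a·1096 − b·737 = 2455.30.
At (1275, 1036): z_contact = −1090.67 − 1313.97 + 2455.30 = 50.65 ft.
Depth below ground = 172 − 50.65 = 121.3 ft.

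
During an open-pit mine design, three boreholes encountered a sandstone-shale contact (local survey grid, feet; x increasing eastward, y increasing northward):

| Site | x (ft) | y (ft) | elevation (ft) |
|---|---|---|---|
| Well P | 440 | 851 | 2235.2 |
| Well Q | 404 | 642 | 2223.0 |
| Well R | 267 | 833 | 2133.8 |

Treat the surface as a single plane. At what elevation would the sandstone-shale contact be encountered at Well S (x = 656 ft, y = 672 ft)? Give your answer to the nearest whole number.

2371 ft

Let the plane be z = a·x + b·y + c.
Well Q−Well P: −36a − 209b = −12.2;  Well R−Well P: −173a − 18b = −101.4.
Solving gives a = 0.59064, b = −0.04336.
Then c = 2235.2 − a·440 − b·851 = 2012.22.
At (656, 672): z = 387.5 − 29.1 + 2012.22 = 2370.5 ft.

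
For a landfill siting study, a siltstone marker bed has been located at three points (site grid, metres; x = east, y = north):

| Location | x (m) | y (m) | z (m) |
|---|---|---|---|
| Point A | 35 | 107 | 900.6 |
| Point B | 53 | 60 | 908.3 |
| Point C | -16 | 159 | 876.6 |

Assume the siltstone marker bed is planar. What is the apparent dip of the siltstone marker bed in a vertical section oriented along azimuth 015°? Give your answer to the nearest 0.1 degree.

8.8°

Let the plane be z = a·x + b·y + c.
Point B−Point A: 18a − 47b = 7.7;  Point C−Point A: −51a + 52b = −24.
Solving gives a = 0.49802, b = 0.02690.
Unit vector along 015° is (sin 15°, cos 15°) = (0.2588, 0.9659).
Slope in that direction = a·(0.2588) + b·(0.9659) = 0.15488.
Apparent dip = arctan|0.15488| = 8.8° (true dip is 26.5°, so apparent ≤ true as expected).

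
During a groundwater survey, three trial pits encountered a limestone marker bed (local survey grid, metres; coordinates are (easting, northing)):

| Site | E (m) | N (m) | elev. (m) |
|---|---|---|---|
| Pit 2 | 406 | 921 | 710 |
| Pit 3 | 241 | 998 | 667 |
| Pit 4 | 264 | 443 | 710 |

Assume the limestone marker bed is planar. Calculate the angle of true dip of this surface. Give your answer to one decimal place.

Let the plane be z = a·E + b·N + c.
Pit 3−Pit 2: −165a + 77b = −43;  Pit 4−Pit 2: −142a − 478b = 0.
Solving gives a = 0.22888, b = −0.06799.
Gradient magnitude |∇z| = √(a² + b²) = √(0.05238 + 0.00462) = 0.23876.
True dip = arctan(0.23876) = 13.4°, dipping toward WNW (azimuth ≈ 287°).

13.4°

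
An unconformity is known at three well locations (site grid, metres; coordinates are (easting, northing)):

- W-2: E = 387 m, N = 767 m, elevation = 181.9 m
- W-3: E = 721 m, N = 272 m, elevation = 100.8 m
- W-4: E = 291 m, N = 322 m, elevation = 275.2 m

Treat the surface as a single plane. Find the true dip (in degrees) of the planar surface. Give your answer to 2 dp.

Two edge vectors: W-2→W-3 = (334, -495, -81.1), W-2→W-4 = (-96, -445, 93.3).
Normal n = (W-2→W-3) × (W-2→W-4) = (-82273, -23376.6, -196150).
So ∂z/∂E = −n_x/n_z = −0.41944 and ∂z/∂N = −n_y/n_z = −0.11918.
Gradient magnitude |∇z| = √(a² + b²) = √(0.17593 + 0.01420) = 0.43604.
True dip = arctan(0.43604) = 23.56°, dipping toward ENE (azimuth ≈ 074°).

23.56°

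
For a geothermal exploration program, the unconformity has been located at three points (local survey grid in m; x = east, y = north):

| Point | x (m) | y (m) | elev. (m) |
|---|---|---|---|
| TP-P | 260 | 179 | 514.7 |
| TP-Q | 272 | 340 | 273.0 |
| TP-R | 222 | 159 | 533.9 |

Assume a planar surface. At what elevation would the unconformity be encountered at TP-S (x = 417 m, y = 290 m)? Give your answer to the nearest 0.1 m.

392.2 m

Let the plane be z = a·x + b·y + c.
TP-Q−TP-P: 12a + 161b = −241.7;  TP-R−TP-P: −38a − 20b = 19.2.
Solving gives a = 0.29650, b = −1.52334.
Then c = 514.7 − a·260 − b·179 = 710.29.
At (417, 290): z = 123.6 − 441.8 + 710.29 = 392.2 m.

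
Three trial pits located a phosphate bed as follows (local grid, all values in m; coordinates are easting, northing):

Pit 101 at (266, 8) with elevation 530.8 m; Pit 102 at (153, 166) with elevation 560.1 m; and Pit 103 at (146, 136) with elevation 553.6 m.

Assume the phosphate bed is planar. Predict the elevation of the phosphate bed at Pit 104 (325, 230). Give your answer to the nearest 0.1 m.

Two edge vectors: Pit 101→Pit 102 = (-113, 158, 29.3), Pit 101→Pit 103 = (-120, 128, 22.8).
Normal n = (Pit 101→Pit 102) × (Pit 101→Pit 103) = (-148, -939.6, 4496).
So ∂z/∂easting = −n_x/n_z = 0.03292 and ∂z/∂northing = −n_y/n_z = 0.20899.
Intercept c from Pit 101: 530.8 − 8.76 − 1.67 = 520.37.
At (325, 230): z = 10.7 + 48.1 + 520.37 = 579.1 m.

579.1 m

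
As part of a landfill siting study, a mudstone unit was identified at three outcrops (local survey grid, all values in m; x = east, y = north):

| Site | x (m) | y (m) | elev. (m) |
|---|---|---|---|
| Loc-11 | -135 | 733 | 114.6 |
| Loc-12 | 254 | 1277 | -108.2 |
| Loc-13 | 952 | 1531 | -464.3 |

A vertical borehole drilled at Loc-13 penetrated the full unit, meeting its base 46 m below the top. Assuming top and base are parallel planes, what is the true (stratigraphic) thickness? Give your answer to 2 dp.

41.28 m

Let the plane be z = a·x + b·y + c.
Loc-12−Loc-11: 389a + 544b = −222.8;  Loc-13−Loc-11: 1087a + 798b = −578.9.
Solving gives a = −0.48816, b = −0.06049.
|∇z| = √(a²+b²) = 0.49189, so dip δ = arctan(0.49189) = 26.19°.
True thickness = vertical thickness × cos δ = 46 × cos 26.19° = 41.28 m.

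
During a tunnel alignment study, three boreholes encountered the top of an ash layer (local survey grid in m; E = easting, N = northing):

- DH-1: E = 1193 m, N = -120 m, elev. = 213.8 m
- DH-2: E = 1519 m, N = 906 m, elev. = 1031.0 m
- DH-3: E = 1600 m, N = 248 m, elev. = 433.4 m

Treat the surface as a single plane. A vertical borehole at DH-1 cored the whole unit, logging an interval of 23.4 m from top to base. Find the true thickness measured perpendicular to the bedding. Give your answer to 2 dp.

Two edge vectors: DH-1→DH-2 = (326, 1026, 817.2), DH-1→DH-3 = (407, 368, 219.6).
Normal n = (DH-1→DH-2) × (DH-1→DH-3) = (-75420, 261010.8, -297614).
So ∂z/∂E = −n_x/n_z = −0.25342 and ∂z/∂N = −n_y/n_z = 0.87701.
|∇z| = √(a²+b²) = 0.91289, so dip δ = arctan(0.91289) = 42.39°.
True thickness = vertical thickness × cos δ = 23.4 × cos 42.39° = 17.28 m.

17.28 m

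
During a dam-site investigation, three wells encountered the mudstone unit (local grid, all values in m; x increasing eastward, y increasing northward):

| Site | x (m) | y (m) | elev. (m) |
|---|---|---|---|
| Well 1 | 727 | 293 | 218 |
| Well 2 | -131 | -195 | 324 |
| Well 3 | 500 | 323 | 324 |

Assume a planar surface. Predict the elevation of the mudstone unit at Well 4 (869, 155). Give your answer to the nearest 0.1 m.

Two edge vectors: Well 1→Well 2 = (-858, -488, 106), Well 1→Well 3 = (-227, 30, 106).
Normal n = (Well 1→Well 2) × (Well 1→Well 3) = (-54908, 66886, -136516).
So ∂z/∂x = −n_x/n_z = −0.40221 and ∂z/∂y = −n_y/n_z = 0.48995.
Intercept c from Well 1: 218 + 292.41 − 143.56 = 366.85.
At (869, 155): z = −349.5 + 75.9 + 366.85 = 93.3 m.

93.3 m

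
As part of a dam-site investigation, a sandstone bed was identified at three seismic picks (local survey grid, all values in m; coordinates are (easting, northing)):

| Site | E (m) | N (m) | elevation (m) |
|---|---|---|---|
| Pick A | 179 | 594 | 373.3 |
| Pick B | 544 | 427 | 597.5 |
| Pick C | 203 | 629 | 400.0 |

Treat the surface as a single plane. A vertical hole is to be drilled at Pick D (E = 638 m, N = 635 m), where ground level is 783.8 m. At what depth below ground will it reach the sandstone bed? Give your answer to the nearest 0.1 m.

Let the plane be z = a·E + b·N + c.
Pick B−Pick A: 365a − 167b = 224.2;  Pick C−Pick A: 24a + 35b = 26.7.
Solving gives a = 0.73324, b = 0.26007.
Then c = 373.3 − a·179 − b·594 = 87.57.
At (638, 635): z_contact = 467.80 + 165.14 + 87.57 = 720.52 m.
Depth below ground = 783.8 − 720.52 = 63.3 m.

63.3 m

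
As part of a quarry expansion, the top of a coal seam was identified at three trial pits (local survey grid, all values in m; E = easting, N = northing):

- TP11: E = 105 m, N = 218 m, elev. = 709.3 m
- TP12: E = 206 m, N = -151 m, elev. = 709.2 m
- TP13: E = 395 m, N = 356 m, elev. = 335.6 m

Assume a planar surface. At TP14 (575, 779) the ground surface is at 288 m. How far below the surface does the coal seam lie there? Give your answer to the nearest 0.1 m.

289.5 m

Two edge vectors: TP11→TP12 = (101, -369, -0.1), TP11→TP13 = (290, 138, -373.7).
Normal n = (TP11→TP12) × (TP11→TP13) = (137909.1, 37714.7, 120948).
So ∂z/∂E = −n_x/n_z = −1.14023 and ∂z/∂N = −n_y/n_z = −0.31183.
Intercept c from TP11: 709.3 + 119.72 + 67.98 = 897.00.
At (575, 779): z_contact = −655.63 − 242.91 + 897.00 = -1.54 m.
Depth below ground = 288 − (-1.54) = 289.5 m.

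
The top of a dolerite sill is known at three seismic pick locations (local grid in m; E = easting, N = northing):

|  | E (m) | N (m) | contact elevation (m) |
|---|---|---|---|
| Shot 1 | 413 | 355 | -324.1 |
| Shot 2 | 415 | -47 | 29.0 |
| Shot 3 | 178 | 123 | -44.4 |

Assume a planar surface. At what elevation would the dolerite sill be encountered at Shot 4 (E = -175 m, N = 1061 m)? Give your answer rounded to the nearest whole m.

-756 m

Let the plane be z = a·E + b·N + c.
Shot 2−Shot 1: 2a − 402b = 353.1;  Shot 3−Shot 1: −235a − 232b = 279.7.
Solving gives a = −0.32149, b = −0.87996.
Then c = -324.1 − a·413 − b·355 = 121.06.
At (-175, 1061): z = 56.3 − 933.6 + 121.06 = -756.3 m.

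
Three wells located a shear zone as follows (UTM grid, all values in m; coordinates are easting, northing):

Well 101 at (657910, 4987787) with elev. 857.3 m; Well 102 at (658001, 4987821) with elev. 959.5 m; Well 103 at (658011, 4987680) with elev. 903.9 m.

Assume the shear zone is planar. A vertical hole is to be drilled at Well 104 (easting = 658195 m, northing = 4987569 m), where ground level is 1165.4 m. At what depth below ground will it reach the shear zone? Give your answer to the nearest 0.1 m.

137.9 m

Two edge vectors: Well 101→Well 102 = (91, 34, 102.2), Well 101→Well 103 = (101, -107, 46.6).
Normal n = (Well 101→Well 102) × (Well 101→Well 103) = (12519.8, 6081.6, -13171).
So ∂z/∂easting = −n_x/n_z = 0.950558044 and ∂z/∂northing = −n_y/n_z = 0.461741705.
Intercept c from Well 101: 857.3 − 625381.64 − 2303069.27 = −2927593.62.
At (658195, 4987569): z_contact = 625652.55 + 2302968.62 − 2927593.62 = 1027.55 m.
Depth below ground = 1165.4 − 1027.55 = 137.9 m.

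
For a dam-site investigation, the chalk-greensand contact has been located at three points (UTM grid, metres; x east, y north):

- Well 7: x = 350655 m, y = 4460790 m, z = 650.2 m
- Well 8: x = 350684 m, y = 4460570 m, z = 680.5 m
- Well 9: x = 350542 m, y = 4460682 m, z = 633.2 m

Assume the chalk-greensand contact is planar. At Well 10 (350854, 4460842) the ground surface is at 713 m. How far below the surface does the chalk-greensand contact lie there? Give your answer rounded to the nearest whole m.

Let the plane be z = a·x + b·y + c.
Well 8−Well 7: 29a − 220b = 30.3;  Well 9−Well 7: −113a − 108b = −17.
Solving gives a = 0.25051443, b = −0.10470492.
Then c = 650.2 − a·350655 − b·4460790 = 379872.70.
At (350854, 4460842): z_contact = 87894.0 − 467072.1 + 379872.70 = 694.6 m.
Depth below ground = 713 − 694.6 = 18 m.

18 m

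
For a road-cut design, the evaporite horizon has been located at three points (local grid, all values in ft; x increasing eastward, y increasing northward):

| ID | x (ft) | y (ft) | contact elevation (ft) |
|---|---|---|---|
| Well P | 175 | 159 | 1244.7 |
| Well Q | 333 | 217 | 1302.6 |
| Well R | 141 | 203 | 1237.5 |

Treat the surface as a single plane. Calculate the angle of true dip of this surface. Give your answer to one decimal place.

19.0°

Two edge vectors: Well P→Well Q = (158, 58, 57.9), Well P→Well R = (-34, 44, -7.2).
Normal n = (Well P→Well Q) × (Well P→Well R) = (-2965.2, -831, 8924).
So ∂z/∂x = −n_x/n_z = 0.33227 and ∂z/∂y = −n_y/n_z = 0.09312.
Gradient magnitude |∇z| = √(a² + b²) = √(0.11041 + 0.00867) = 0.34507.
True dip = arctan(0.34507) = 19.0°, dipping toward WSW (azimuth ≈ 254°).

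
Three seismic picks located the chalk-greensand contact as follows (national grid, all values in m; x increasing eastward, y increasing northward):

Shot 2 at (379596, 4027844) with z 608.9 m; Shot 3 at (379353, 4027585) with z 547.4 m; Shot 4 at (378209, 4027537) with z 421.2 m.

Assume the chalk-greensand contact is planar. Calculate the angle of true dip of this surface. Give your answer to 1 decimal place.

Two edge vectors: Shot 2→Shot 3 = (-243, -259, -61.5), Shot 2→Shot 4 = (-1387, -307, -187.7).
Normal n = (Shot 2→Shot 3) × (Shot 2→Shot 4) = (29733.8, 39689.4, -284632).
So ∂z/∂x = −n_x/n_z = 0.10446 and ∂z/∂y = −n_y/n_z = 0.13944.
Gradient magnitude |∇z| = √(a² + b²) = √(0.01091 + 0.01944) = 0.17423.
True dip = arctan(0.17423) = 9.9°, dipping toward SW (azimuth ≈ 217°).

9.9°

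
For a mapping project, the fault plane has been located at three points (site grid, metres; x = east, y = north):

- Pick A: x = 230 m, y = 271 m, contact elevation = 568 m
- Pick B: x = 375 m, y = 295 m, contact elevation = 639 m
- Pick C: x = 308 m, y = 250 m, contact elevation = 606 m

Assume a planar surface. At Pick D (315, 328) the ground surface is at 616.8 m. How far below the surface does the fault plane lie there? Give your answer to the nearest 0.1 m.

6.9 m

Two edge vectors: Pick A→Pick B = (145, 24, 71), Pick A→Pick C = (78, -21, 38).
Normal n = (Pick A→Pick B) × (Pick A→Pick C) = (2403, 28, -4917).
So ∂z/∂x = −n_x/n_z = 0.48871 and ∂z/∂y = −n_y/n_z = 0.00569.
Intercept c from Pick A: 568 − 112.40 − 1.54 = 454.05.
At (315, 328): z_contact = 153.94 + 1.87 + 454.05 = 609.87 m.
Depth below ground = 616.8 − 609.87 = 6.9 m.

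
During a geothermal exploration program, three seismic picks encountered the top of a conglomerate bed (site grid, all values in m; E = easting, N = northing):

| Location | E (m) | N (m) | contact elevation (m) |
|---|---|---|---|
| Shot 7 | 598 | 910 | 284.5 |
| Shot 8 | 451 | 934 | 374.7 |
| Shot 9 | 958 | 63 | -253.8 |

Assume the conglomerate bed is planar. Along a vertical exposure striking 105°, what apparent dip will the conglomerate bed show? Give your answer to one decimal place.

32.4°

Two edge vectors: Shot 7→Shot 8 = (-147, 24, 90.2), Shot 7→Shot 9 = (360, -847, -538.3).
Normal n = (Shot 7→Shot 8) × (Shot 7→Shot 9) = (63480.2, -46658.1, 115869).
So ∂z/∂E = −n_x/n_z = −0.54786 and ∂z/∂N = −n_y/n_z = 0.40268.
Unit vector along 105° is (sin 105°, cos 105°) = (0.9659, -0.2588).
Slope in that direction = a·(0.9659) + b·(-0.2588) = −0.63342.
Apparent dip = arctan|0.63342| = 32.4° (true dip is 34.2°, so apparent ≤ true as expected).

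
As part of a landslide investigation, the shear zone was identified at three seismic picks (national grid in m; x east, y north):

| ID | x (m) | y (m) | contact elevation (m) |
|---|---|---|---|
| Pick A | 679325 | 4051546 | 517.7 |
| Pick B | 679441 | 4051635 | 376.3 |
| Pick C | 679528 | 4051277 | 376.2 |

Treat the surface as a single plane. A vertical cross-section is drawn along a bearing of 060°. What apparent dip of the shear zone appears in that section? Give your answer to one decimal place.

Let the plane be z = a·x + b·y + c.
Pick B−Pick A: 116a + 89b = −141.4;  Pick C−Pick A: 203a − 269b = −141.5.
Solving gives a = −1.02758, b = −0.24944.
Unit vector along 060° is (sin 60°, cos 60°) = (0.8660, 0.5000).
Slope in that direction = a·(0.8660) + b·(0.5000) = −1.01463.
Apparent dip = arctan|1.01463| = 45.4° (true dip is 46.6°, so apparent ≤ true as expected).

45.4°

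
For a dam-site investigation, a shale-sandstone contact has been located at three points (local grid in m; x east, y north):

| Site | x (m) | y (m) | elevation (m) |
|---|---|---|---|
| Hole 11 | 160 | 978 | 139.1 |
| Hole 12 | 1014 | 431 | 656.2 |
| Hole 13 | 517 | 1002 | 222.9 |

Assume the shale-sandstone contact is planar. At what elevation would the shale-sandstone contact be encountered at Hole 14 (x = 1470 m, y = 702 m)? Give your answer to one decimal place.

637.3 m

Let the plane be z = a·x + b·y + c.
Hole 12−Hole 11: 854a − 547b = 517.1;  Hole 13−Hole 11: 357a + 24b = 83.8.
Solving gives a = 0.269952, b = −0.523877.
Then c = 139.1 − a·160 − b·978 = 608.26.
At (1470, 702): z = 396.8 − 367.8 + 608.26 = 637.3 m.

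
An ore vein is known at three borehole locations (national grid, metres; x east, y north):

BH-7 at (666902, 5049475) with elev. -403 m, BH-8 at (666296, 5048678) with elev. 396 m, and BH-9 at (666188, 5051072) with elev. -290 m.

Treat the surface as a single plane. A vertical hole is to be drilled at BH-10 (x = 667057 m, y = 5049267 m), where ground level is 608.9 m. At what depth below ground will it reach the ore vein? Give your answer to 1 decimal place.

1081.7 m

Let the plane be z = a·x + b·y + c.
BH-8−BH-7: −606a − 797b = 799;  BH-9−BH-7: −714a + 1597b = 113.
Solving gives a = −0.888878478, b = −0.326649489.
Then c = -403 − a·666902 − b·5049475 = 2241800.26.
At (667057, 5049267): z_contact = −592932.61 − 1649340.48 + 2241800.26 = -472.83 m.
Depth below ground = 608.9 − (-472.83) = 1081.7 m.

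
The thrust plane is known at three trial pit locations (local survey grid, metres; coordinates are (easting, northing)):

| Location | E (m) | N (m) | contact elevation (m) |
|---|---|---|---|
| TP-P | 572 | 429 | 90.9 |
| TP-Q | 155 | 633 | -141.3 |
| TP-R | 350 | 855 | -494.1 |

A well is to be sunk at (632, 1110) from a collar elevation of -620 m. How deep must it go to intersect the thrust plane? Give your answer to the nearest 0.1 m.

Two edge vectors: TP-P→TP-Q = (-417, 204, -232.2), TP-P→TP-R = (-222, 426, -585).
Normal n = (TP-P→TP-Q) × (TP-P→TP-R) = (-20422.8, -192396.6, -132354).
So ∂z/∂E = −n_x/n_z = −0.154304 and ∂z/∂N = −n_y/n_z = −1.453652.
Intercept c from TP-P: 90.9 + 88.26 + 623.62 = 802.78.
At (632, 1110): z_contact = −97.52 − 1613.55 + 802.78 = -908.29 m.
Depth below ground = -620 − (-908.29) = 288.3 m.

288.3 m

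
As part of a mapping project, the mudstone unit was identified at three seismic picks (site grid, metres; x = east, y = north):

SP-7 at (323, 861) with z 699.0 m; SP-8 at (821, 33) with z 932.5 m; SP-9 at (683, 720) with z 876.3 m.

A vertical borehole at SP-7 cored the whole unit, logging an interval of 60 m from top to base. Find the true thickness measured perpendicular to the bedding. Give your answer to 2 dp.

53.66 m

Let the plane be z = a·x + b·y + c.
SP-8−SP-7: 498a − 828b = 233.5;  SP-9−SP-7: 360a − 141b = 177.3.
Solving gives a = 0.49978, b = 0.01859.
|∇z| = √(a²+b²) = 0.50013, so dip δ = arctan(0.50013) = 26.57°.
True thickness = vertical thickness × cos δ = 60 × cos 26.57° = 53.66 m.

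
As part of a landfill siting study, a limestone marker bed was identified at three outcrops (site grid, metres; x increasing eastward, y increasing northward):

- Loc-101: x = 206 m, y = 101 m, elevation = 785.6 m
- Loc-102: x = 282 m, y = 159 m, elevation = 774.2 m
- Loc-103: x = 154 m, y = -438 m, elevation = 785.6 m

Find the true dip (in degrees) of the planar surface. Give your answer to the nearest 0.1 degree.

Let the plane be z = a·x + b·y + c.
Loc-102−Loc-101: 76a + 58b = −11.4;  Loc-103−Loc-101: −52a − 539b = 0.
Solving gives a = −0.16192, b = 0.01562.
Gradient magnitude |∇z| = √(a² + b²) = √(0.02622 + 0.00024) = 0.16267.
True dip = arctan(0.16267) = 9.2°, dipping toward E (azimuth ≈ 096°).

9.2°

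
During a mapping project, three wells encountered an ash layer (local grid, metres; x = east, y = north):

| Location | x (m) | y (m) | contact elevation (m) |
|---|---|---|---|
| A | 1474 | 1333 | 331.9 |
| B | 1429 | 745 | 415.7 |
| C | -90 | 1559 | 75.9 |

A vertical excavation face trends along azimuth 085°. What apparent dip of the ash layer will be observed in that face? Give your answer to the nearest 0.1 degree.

7.3°

Let the plane be z = a·x + b·y + c.
B−A: −45a − 588b = 83.8;  C−A: −1564a + 226b = −256.
Solving gives a = 0.14152, b = −0.15335.
Unit vector along 085° is (sin 85°, cos 85°) = (0.9962, 0.0872).
Slope in that direction = a·(0.9962) + b·(0.0872) = 0.12762.
Apparent dip = arctan|0.12762| = 7.3° (true dip is 11.8°, so apparent ≤ true as expected).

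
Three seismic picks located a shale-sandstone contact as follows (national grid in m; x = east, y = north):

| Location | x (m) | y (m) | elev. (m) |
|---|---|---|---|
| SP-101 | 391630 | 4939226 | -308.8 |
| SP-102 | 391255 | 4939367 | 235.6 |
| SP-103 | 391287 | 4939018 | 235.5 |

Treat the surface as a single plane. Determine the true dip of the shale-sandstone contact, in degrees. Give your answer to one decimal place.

Let the plane be z = a·x + b·y + c.
SP-102−SP-101: −375a + 141b = 544.4;  SP-103−SP-101: −343a − 208b = 544.3.
Solving gives a = −1.50346, b = −0.13757.
Gradient magnitude |∇z| = √(a² + b²) = √(2.26039 + 0.01892) = 1.50974.
True dip = arctan(1.50974) = 56.5°, dipping toward E (azimuth ≈ 085°).

56.5°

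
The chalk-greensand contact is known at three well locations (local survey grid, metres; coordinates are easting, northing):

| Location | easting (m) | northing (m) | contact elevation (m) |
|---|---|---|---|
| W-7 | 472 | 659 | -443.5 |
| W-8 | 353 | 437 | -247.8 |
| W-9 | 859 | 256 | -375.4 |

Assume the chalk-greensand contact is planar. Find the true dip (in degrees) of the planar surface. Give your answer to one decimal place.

38.2°

Let the plane be z = a·easting + b·northing + c.
W-8−W-7: −119a − 222b = 195.7;  W-9−W-7: 387a − 403b = 68.1.
Solving gives a = −0.47620, b = −0.62627.
Gradient magnitude |∇z| = √(a² + b²) = √(0.22676 + 0.39222) = 0.78675.
True dip = arctan(0.78675) = 38.2°, dipping toward NE (azimuth ≈ 037°).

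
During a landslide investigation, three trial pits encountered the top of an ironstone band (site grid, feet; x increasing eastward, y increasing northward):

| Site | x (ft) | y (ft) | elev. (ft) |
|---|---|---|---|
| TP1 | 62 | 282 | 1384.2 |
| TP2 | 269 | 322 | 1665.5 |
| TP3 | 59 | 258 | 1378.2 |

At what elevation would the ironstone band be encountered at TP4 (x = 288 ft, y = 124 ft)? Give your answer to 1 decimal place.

1674.8 ft

Let the plane be z = a·x + b·y + c.
TP2−TP1: 207a + 40b = 281.3;  TP3−TP1: −3a − 24b = −6.
Solving gives a = 1.34307, b = 0.08212.
Then c = 1384.2 − a·62 − b·282 = 1277.77.
At (288, 124): z = 386.8 + 10.2 + 1277.77 = 1674.8 ft.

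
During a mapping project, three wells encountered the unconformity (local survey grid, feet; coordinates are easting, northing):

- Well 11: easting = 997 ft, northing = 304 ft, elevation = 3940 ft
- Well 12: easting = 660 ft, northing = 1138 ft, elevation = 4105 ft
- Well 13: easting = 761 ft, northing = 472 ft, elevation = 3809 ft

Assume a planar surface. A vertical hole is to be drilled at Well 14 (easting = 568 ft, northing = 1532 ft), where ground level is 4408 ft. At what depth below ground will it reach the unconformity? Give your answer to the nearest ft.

159 ft

Two edge vectors: Well 11→Well 12 = (-337, 834, 165), Well 11→Well 13 = (-236, 168, -131).
Normal n = (Well 11→Well 12) × (Well 11→Well 13) = (-136974, -83087, 140208).
So ∂z/∂easting = −n_x/n_z = 0.97693 and ∂z/∂northing = −n_y/n_z = 0.59260.
Intercept c from Well 11: 3940 − 974.00 − 180.15 = 2785.85.
At (568, 1532): z_contact = 554.9 + 907.9 + 2785.85 = 4248.6 ft.
Depth below ground = 4408 − 4248.6 = 159 ft.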